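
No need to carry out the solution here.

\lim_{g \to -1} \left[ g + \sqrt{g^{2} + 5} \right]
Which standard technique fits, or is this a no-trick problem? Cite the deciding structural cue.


Method: no special technique — nothing blocks direct substitution at -1: plug in and finish.


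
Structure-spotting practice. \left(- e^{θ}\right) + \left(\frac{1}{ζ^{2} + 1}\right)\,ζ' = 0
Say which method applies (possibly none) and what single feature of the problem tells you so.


Diagnosis: separation of variables — a product of single-variable factors, e^{θ} and ζ^{2} + 1 — the textbook separable form. The cross-partial test also passes here (vacuously, each side single-variable); the potential-function route would work, separation is simply more immediate.


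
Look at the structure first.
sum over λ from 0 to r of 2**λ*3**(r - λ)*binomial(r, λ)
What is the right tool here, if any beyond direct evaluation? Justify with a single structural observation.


Best approach: the binomial theorem — the summand is term λ of a binomial expansion in 2 and 3; the whole sum is a single power.


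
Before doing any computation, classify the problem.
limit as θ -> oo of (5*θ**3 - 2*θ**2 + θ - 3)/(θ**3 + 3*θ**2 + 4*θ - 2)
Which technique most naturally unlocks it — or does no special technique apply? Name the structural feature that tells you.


Technique: dominant-term comparison — at large θ only the top-degree terms survive; compare the leading terms and the limit falls out. Viewed as a single quotient this is an ∞/∞ form — an at-infinity application of l'Hôpital's rule would also resolve it; comparing leading growth reads the answer without differentiating.


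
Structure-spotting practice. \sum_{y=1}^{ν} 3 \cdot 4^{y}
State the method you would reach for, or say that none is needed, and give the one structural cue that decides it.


Diagnosis: the geometric series formula — term-over-term division gives 4 every time — index-free ratio, geometric sum formula applies.


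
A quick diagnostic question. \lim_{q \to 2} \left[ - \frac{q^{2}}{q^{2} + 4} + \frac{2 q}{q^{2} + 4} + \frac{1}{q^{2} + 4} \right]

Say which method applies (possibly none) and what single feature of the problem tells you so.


Technique: no special technique — no vanishing denominator and no indeterminate clash at the point — evaluation is immediate.


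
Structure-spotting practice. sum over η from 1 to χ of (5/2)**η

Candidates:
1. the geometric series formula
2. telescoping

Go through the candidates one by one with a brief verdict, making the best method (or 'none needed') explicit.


Diagnosis: the geometric series formula — consecutive terms stand in a fixed index-free ratio — the geometric sum formula closes it.
- the geometric series formula — yes, a natural case for it.
- telescoping — the summand is not presented as a shifted difference — a telescoping rewrite may exist, but the displayed structure does not offer one.


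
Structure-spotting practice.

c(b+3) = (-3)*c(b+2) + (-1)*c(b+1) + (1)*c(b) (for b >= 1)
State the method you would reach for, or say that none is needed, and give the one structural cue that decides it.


Verdict: the characteristic-root method — the recurrence is linear and homogeneous with constant coefficients, so the ansatz r^b turns it into a polynomial equation for r.


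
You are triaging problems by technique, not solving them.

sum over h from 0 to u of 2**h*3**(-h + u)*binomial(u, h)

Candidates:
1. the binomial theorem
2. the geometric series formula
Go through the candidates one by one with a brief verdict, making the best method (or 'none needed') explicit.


Method: the binomial theorem — the binomial coefficients weight matched powers of 2 and 3, which is exactly the expansion of a binomial power.
- the binomial theorem: applies; the problem has the shape this method handles.
- the geometric series formula — the ratio of consecutive terms depends on the index.


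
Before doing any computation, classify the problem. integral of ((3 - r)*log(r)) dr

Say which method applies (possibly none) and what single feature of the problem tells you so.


Technique: integration by parts — log(r) is the classic u in parts — its derivative is a plain reciprocal while 3 - r absorbs the dv role.


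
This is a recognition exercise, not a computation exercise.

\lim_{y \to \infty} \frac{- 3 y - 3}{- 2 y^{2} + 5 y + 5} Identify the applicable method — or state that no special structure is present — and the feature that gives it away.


Best approach: dominant-term comparison — growth-rate triage: the leading powers of y decide the limit, everything else is noise. As a single quotient, the ∞/∞ shape would yield to repeated differentiation as well — the growth comparison gets there in one look.


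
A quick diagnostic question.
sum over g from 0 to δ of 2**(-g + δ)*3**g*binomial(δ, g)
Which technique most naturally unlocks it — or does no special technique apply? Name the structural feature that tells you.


Diagnosis: the binomial theorem — the summand is term g of a binomial expansion in 3 and 2; the whole sum is a single power.


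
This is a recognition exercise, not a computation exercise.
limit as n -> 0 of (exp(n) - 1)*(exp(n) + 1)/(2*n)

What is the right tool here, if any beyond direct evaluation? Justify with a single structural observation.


Technique: l'Hôpital's rule (0/0) — numerator and denominator both vanish at 0 — a genuine 0/0 form, which is exactly when l'Hôpital applies. A first-order expansion at the point is an equally standard path; the rule packages it.


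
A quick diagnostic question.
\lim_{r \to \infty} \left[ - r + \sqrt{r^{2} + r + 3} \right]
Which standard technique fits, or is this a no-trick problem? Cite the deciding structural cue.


Verdict: conjugate multiplication — an infinity-minus-infinity difference with a surviving radical — multiply by the conjugate to cancel the divergence.


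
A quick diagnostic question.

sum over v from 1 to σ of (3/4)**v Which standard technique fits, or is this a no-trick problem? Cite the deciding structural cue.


Diagnosis: the geometric series formula — consecutive terms stand in a fixed index-free ratio — the geometric sum formula closes it.


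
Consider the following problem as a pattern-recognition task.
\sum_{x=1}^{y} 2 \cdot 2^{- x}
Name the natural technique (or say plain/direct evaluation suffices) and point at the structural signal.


Method: the geometric series formula — consecutive terms stand in a fixed index-free ratio — the geometric sum formula closes it.


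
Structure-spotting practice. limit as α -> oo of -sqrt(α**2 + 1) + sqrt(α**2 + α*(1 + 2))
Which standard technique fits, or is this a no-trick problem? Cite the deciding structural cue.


Verdict: conjugate multiplication — sqrt(α**2 + α*(1 + 2)) and sqrt(α**2 + 1) both blow up, but their difference is tame once the conjugate rationalizes it.


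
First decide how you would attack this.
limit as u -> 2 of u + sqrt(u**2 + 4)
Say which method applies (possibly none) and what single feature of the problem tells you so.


Verdict: no special technique — no zero denominators, no indeterminate clash at 2 — substitute and read off the value.


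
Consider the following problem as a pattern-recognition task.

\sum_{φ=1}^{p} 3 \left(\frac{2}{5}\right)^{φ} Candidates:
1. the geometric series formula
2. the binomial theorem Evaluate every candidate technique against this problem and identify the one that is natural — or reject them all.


Best approach: the geometric series formula — each term is \frac{2}{5} times the previous one, so the geometric-series formula applies directly.
- the geometric series formula — yes, a natural case for it.
- the binomial theorem — the terms do not reassemble into a binomial power.


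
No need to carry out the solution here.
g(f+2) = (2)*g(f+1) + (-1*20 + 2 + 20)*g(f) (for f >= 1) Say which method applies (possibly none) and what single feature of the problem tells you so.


Method: the characteristic-root method — fixed numeric weights on consecutive terms and no forcing term added: the root method in its home territory.


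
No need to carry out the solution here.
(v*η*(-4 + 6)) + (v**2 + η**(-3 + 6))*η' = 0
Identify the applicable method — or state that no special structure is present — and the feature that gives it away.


Technique: the exact-equation method — because the two cross partials coincide, the form is conservative as written — recover its potential in (v, η).


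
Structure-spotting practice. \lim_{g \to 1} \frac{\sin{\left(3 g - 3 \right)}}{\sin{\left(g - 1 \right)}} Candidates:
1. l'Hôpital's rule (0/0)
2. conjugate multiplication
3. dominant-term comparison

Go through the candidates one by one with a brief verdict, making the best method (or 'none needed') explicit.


Technique: l'Hôpital's rule (0/0) — the 0/0 form at 1 is the signature situation for l'Hôpital's rule. A local series expansion at the point resolves it as well; the rule is the packaged version of that step.
- l'Hôpital's rule (0/0): yes — fits the structure here.
- conjugate multiplication: there are no radicals in tension whose conjugate would simplify matters.
- dominant-term comparison: this limit is not decided by comparing polynomial growth at infinity.


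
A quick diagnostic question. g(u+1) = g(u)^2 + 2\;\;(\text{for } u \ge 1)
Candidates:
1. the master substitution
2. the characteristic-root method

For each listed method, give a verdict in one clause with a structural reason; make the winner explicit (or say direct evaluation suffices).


Best approach: no special technique — each new value is a nonlinear function of earlier ones — scaling arguments and superposition both fail.
- the master substitution: with no divided-index recursive call, reindexing by powers of a base buys nothing.
- the characteristic-root method — nonlinearity rules out exponential-mode superposition from the start.


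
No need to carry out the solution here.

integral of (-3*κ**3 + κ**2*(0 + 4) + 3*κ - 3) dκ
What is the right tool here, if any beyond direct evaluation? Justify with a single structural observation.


Best approach: no special technique — the integrand is a sum of constant multiples of powers of κ — integrate term by term.


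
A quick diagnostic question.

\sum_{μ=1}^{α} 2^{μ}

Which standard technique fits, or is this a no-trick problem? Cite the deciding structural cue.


Verdict: the geometric series formula — the ratio of consecutive terms is the constant 2, independent of the index — a geometric sum.


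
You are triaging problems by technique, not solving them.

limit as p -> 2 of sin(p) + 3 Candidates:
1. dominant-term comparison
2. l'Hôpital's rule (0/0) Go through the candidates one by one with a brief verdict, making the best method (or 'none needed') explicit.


Verdict: no special technique — no denominator vanishes and nothing blows up at 2: direct substitution is the whole computation.
- dominant-term comparison: no dominant-degree comparison decides it.
- l'Hôpital's rule (0/0) — substituting the point produces a determinate value, not a 0 over 0 clash.


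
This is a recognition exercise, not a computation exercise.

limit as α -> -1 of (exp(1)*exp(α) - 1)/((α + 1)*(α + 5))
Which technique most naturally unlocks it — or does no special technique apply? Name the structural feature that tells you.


Technique: l'Hôpital's rule (0/0) — both numerator and denominator vanish at -1: the genuine 0/0 indeterminate that l'Hôpital exists for. A first-order expansion at the point is an equally standard path; the rule packages it.


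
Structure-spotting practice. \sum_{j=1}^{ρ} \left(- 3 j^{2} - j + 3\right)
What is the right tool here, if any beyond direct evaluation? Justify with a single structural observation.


Method: no special technique — this is bookkeeping, not technique: standard formulas for sums of constant-multiple powers of j apply termwise.


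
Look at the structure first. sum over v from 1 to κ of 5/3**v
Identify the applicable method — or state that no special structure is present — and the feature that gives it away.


Diagnosis: the geometric series formula — consecutive terms stand in a fixed index-free ratio — the geometric sum formula closes it.


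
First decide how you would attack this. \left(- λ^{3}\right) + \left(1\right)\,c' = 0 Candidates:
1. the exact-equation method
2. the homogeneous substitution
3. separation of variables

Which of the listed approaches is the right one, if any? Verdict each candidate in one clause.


Technique: no special technique — the slope is a pure function of λ; integrate both sides and be done.
- the exact-equation method — no dependence on the unknown anywhere: exactness is a label without content here.
- the homogeneous substitution — rescaling both variables together changes the slope, so no ratio substitution collapses it.
- separation of variables: any separation here is vacuous (nothing depends on the unknown); direct integration is the honest label.


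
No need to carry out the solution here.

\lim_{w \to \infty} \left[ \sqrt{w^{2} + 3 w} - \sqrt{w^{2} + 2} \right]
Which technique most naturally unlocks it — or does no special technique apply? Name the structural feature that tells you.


Technique: conjugate multiplication — the ∞ − ∞ radical form is the exact trigger for the conjugate maneuver.


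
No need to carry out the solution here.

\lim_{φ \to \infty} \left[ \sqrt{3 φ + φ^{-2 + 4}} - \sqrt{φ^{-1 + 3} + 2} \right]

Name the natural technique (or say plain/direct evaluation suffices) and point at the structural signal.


Verdict: conjugate multiplication — infinity minus infinity with a radical in play — multiply by the conjugate so the divergences of \sqrt{3 φ + φ^{-2 + 4}} and \sqrt{φ^{-1 + 3} + 2} annihilate.


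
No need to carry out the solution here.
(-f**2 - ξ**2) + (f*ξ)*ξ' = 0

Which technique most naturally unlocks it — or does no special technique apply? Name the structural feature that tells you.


Best approach: the homogeneous substitution — the slope is degree-zero homogeneous: the ratio substitution v = ξ/f collapses it. A Bernoulli substitution is a fair alternative on this equation directly; the homogeneous reading takes it as given.


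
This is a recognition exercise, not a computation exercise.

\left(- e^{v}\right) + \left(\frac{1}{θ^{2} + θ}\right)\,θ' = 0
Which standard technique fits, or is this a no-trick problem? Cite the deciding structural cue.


Diagnosis: separation of variables — a product of single-variable factors, e^{v} and θ^{2} + θ — the textbook separable form. A Bernoulli substitution applies to this equation as given; separation takes the same equation in its displayed form.


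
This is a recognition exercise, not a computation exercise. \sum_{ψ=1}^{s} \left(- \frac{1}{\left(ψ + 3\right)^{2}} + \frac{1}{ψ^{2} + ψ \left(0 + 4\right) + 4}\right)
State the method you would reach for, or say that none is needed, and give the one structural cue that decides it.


Verdict: telescoping — difference-of-shifts structure (each term adds \frac{1}{ψ^{2} + ψ \left(0 + 4\right) + 4}, then subtracts its one-index-advanced value, which the following term adds back) leaves only the first and last pieces standing.


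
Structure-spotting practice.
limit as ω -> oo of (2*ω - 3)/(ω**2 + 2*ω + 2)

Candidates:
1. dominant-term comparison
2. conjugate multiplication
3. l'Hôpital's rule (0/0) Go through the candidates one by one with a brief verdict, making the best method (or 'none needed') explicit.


Best approach: dominant-term comparison — as ω grows, only the highest-degree terms matter — compare leading terms and read the limit off.
- dominant-term comparison: yes, a natural case for it.
- conjugate multiplication: no divergent radical difference is present for a conjugate pair to cancel.
- l'Hôpital's rule (0/0): as a single quotient the expression runs to ∞/∞ at the limit point — an at-infinity form of the rule would apply, though the leading-growth comparison is the direct reading.


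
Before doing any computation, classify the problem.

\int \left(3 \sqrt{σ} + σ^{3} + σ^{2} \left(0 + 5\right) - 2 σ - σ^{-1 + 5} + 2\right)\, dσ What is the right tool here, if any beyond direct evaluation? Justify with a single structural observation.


Method: no special technique — scan for structure and find none: constant multiples of powers of σ, integrate directly.


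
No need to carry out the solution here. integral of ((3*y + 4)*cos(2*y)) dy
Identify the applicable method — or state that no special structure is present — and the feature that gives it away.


Diagnosis: integration by parts — the integrand splits as 3*y + 4 times cos(2*y) — repeatedly differentiating the polynomial part kills it, which is the parts ladder.


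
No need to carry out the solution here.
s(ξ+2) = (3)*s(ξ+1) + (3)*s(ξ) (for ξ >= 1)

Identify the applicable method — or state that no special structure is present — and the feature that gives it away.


Method: the characteristic-root method — every coefficient is a fixed number and the forcing is zero — substitute r^ξ and read off the root equation.


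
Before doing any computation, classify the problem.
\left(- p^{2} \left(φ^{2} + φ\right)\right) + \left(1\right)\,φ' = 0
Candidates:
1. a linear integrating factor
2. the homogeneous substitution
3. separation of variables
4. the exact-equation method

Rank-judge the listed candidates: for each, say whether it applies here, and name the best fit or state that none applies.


Diagnosis: separation of variables — separating collects all φ-dependence with the derivative and leaves all p-dependence opposite: variables separate. This doubles as a Bernoulli equation in the unknown as written; dividing and integrating works on it directly.
- a linear integrating factor: the unknown enters nonlinearly (through a power, a denominator, or a transcendental function), which the linear integrating-factor recipe cannot absorb as-is — any repair would come from a preliminary substitution, not the factor.
- the homogeneous substitution: the ratio of the variables does not determine the slope.
- separation of variables — yes, a natural case for it.
- the exact-equation method — the mixed-partials test fails on this split — it is not an exact differential as presented.


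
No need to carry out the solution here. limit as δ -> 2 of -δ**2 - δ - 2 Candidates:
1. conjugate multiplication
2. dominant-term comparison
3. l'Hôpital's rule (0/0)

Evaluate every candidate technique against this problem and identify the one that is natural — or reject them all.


Technique: no special technique — no vanishing denominator and no indeterminate clash at the point — evaluation is immediate.
- conjugate multiplication: rationalization has no target — no divergent radical difference appears.
- dominant-term comparison: this limit is not decided by comparing polynomial growth at infinity.
- l'Hôpital's rule (0/0): evaluation at the point is determinate, so the rule has nothing to repair.


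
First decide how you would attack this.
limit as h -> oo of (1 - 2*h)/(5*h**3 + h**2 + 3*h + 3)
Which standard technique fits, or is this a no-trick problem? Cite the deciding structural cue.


Best approach: dominant-term comparison — growth-rate triage: the leading powers of h decide the limit, everything else is noise. As a single quotient, the ∞/∞ shape would yield to repeated differentiation as well — the growth comparison gets there in one look.


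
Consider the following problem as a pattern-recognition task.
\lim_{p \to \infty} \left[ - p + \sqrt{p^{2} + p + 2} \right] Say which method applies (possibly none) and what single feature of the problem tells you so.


Best approach: conjugate multiplication — two divergent pieces with a minus sign between them and a radical in the mix: rationalize \sqrt{p^{2} + p + 2} - p before any limit law applies.


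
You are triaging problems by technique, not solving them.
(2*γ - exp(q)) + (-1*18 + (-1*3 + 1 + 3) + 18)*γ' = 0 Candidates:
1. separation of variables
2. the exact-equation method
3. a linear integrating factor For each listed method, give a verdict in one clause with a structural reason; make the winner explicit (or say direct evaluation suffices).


Best approach: a linear integrating factor — arrange it as γ' + 2·γ = (the forcing term) and the integrating factor does the rest.
- separation of variables — no algebra isolates the independent variable on one side and the unknown on the other.
- the exact-equation method — no potential function has this form as its differential, as written.
- a linear integrating factor: applicable, and directly so.


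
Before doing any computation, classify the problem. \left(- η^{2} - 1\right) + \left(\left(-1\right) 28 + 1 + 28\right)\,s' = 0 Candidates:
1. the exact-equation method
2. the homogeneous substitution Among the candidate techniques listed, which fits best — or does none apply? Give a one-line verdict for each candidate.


Diagnosis: no special technique — with s absent the equation is not coupled at all: direct integration in η.
- the exact-equation method: with the unknown absent from both coefficients, the cross-partial test holds emptily — nothing for the exact method to work on.
- the homogeneous substitution: the slope does not depend on the ratio of the variables alone.


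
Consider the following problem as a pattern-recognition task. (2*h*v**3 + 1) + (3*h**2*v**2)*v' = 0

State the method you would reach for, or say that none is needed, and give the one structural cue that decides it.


Method: the exact-equation method — because the two cross partials coincide, the form is conservative as written — recover its potential in (h, v).


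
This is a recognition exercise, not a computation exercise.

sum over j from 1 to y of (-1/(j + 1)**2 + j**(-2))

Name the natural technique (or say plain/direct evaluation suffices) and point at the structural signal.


Best approach: telescoping — write out three consecutive terms and watch the interior cancel: the advanced copy one term subtracts reappears as the very next term's leading piece, pair after pair.


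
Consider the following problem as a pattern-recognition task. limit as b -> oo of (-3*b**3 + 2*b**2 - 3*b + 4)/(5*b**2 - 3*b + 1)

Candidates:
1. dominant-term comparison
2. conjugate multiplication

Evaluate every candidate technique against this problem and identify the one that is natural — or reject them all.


Verdict: dominant-term comparison — divide through by the highest power of b; every lower-order term dies and the dominant terms decide the limit.
- dominant-term comparison: applicable, and directly so.
- conjugate multiplication — multiplying by a conjugate would not remove any indeterminacy here.


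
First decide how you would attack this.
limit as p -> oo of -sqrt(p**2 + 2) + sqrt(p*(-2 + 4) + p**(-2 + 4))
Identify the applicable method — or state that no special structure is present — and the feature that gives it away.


Best approach: conjugate multiplication — infinity minus infinity with a radical in play — multiply by the conjugate so the divergences of sqrt(p*(-2 + 4) + p**(-2 + 4)) and sqrt(p**2 + 2) annihilate.


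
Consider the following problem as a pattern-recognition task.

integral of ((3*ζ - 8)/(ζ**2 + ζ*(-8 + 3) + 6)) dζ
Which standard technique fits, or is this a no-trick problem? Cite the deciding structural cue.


Diagnosis: partial fractions — a proper rational integrand over the factorable (ζ**2 + ζ*(-8 + 3) + 6): partial fractions reduce it to elementary pieces.


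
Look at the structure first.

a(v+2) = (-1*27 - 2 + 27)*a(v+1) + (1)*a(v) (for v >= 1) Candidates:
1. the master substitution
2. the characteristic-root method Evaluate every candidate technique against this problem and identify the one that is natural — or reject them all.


Best approach: the characteristic-root method — linear, homogeneous, constant coefficients: solutions of the form r^v exist — find the roots of the characteristic polynomial.
- the master substitution: there is no divide-the-index recursive argument.
- the characteristic-root method: applies; the problem has the shape this method handles.


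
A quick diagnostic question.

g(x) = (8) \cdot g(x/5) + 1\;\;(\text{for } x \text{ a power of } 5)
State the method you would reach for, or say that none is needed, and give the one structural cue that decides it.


Verdict: the master substitution — treat m = log base 5 of x as the new clock: one recursion step advances m by one while x scales by 5.


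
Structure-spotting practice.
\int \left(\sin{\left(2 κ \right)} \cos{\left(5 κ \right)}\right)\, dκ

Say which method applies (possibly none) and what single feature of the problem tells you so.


Diagnosis: a trigonometric identity — mixed-frequency products such as \sin{\left(2 κ \right)} \cos{\left(5 κ \right)} are designed for the product-to-sum formula.


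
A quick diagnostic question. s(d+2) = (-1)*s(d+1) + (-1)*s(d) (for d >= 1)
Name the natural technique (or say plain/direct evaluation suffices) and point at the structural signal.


Technique: the characteristic-root method — because shifting d leaves the equation's coefficients unchanged, exponential trials reduce it to algebra.


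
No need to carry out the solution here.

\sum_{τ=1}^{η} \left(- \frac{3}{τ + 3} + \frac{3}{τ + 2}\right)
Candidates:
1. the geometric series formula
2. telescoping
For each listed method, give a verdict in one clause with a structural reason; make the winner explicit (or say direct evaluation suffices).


Method: telescoping — difference-of-shifts structure (each term adds \frac{3}{τ + 2}, then subtracts its one-index-advanced value, which the following term adds back) leaves only the first and last pieces standing.
- the geometric series formula — the ratio of consecutive terms depends on the index.
- telescoping — a fit — the right tool for this form.


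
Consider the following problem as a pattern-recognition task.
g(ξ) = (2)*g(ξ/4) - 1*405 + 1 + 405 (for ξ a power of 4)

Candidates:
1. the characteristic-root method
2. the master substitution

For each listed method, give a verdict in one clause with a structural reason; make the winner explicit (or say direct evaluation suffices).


Best approach: the master substitution — the argument shrinks by the factor 4, so measure the index on a logarithmic scale and the recursion becomes a shift.
- the characteristic-root method: a divided-index call is not the fixed-shift linear shape that characteristic roots solve.
- the master substitution — applicable, and directly so.


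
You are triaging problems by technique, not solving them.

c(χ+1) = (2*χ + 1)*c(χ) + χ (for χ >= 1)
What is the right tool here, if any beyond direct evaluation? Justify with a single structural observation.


Technique: a summation factor — first-order, linear, moving coefficient 2*χ + 1: the discrete analogue of an integrating factor handles it.


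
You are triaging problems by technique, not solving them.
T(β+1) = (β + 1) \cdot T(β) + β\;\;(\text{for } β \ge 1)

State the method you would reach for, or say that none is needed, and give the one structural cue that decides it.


Method: a summation factor — first-order linear but the coefficient β + 1 moves with the index — divide by the cumulative product and telescope.


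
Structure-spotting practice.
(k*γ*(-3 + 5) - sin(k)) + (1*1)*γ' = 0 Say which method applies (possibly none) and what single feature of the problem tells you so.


Method: a linear integrating factor — linear in the unknown with genuine forcing: multiply through by the exponential of the integrated coefficient and the left side closes into one derivative.


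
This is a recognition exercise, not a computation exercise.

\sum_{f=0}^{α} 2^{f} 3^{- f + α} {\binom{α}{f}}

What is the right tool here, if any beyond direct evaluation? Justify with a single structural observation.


Technique: the binomial theorem — the summand is term f of a binomial expansion in 2 and 3; the whole sum is a single power.


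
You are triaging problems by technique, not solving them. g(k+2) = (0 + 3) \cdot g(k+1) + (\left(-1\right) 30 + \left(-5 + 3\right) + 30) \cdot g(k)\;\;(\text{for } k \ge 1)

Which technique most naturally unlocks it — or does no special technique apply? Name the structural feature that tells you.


Best approach: the characteristic-root method — try a geometric ansatz r^k: constant coefficients turn the recurrence into one polynomial equation in r.


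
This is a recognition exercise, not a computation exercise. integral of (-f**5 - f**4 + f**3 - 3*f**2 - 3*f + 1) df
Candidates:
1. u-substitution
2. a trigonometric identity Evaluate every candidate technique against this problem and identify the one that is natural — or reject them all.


Diagnosis: no special technique — the integrand is a sum of constant multiples of powers of f — integrate term by term.
- u-substitution — no substitution does more than relabel what direct integration already handles.
- a trigonometric identity: no sine or cosine appears, so there is nothing for a trigonometric identity to act on.


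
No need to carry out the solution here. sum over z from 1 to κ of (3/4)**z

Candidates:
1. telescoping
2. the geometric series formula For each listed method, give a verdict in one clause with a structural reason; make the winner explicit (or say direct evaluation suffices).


Diagnosis: the geometric series formula — term-over-term division gives 3/4 every time — index-free ratio, geometric sum formula applies.
- telescoping: computed from the summand as displayed, the partial sums build up without the pairwise collapse telescoping exploits.
- the geometric series formula — yes, a natural case for it.


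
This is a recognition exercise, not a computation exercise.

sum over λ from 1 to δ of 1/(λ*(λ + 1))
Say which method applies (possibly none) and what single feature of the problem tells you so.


Method: telescoping — 1/(λ*(λ + 1)) is a collapsed telescope: expand it into simple fractions to see the cancellation.


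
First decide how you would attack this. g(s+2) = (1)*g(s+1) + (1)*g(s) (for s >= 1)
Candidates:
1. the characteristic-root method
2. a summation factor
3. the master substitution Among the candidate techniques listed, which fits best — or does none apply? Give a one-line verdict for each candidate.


Method: the characteristic-root method — because shifting s leaves the equation's coefficients unchanged, exponential trials reduce it to algebra.
- the characteristic-root method: yes — fits the structure here.
- a summation factor — a summation factor telescopes one-step recursions; this one carries higher-order memory.
- the master substitution — the recursion steps by a constant offset, so exponential reindexing is pointless.


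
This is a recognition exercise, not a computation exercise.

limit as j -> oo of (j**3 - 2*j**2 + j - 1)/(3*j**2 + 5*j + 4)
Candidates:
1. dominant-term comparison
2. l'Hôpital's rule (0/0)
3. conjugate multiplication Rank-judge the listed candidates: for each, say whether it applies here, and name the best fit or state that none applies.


Technique: dominant-term comparison — divide through by the highest power of j; every lower-order term dies and the dominant terms decide the limit.
- dominant-term comparison: yes — fits the structure here.
- l'Hôpital's rule (0/0): no 0/0 form appears: written as one quotient, top and bottom both grow without bound, and the ratio is decided by their leading terms.
- conjugate multiplication: the conjugate move applies to radical differences, which this is not.


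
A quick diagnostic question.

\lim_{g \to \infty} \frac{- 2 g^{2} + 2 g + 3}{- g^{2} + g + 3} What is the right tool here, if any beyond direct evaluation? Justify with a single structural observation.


Method: dominant-term comparison — growth-rate triage: the leading powers of g decide the limit, everything else is noise. Viewed as a single quotient this is an ∞/∞ form — an at-infinity application of l'Hôpital's rule would also resolve it; comparing leading growth reads the answer without differentiating.


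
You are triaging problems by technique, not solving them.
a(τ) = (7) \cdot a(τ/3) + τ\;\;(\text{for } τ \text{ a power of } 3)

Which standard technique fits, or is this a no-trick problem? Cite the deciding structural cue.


Verdict: the master substitution — treat m = log base 3 of τ as the new clock: one recursion step advances m by one while τ scales by 3.


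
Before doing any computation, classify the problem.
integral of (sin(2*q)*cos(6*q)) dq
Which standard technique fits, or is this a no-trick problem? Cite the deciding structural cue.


Diagnosis: a trigonometric identity — the identity turns sin(2*q)*cos(6*q) into two lone cosines/sines, each trivially integrable.


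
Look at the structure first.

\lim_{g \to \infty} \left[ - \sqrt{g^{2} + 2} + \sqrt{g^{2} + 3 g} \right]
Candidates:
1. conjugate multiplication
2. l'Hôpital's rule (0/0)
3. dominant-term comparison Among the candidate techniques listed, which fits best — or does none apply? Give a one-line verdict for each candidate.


Method: conjugate multiplication — the ∞ − ∞ radical form is the exact trigger for the conjugate maneuver.
- conjugate multiplication: a fit — the right tool for this form.
- l'Hôpital's rule (0/0): no quotient structure at all: the clash is ∞ minus ∞, which rationalizing converts into a tractable ratio.
- dominant-term comparison — no dominant power emerges to decide the limit by degree comparison.


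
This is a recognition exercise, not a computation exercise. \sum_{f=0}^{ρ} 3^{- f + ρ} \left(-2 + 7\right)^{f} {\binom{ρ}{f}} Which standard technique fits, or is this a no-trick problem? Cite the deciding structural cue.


Method: the binomial theorem — {\binom{ρ}{f}} weighting matched powers of (-2 + 7) and 3 is the expanded form of ((-2 + 7) + 3)^ρ — fold it back up.


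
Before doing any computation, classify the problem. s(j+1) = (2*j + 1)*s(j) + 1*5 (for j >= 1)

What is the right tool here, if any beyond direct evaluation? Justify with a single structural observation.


Verdict: a summation factor — first-order, linear, moving coefficient 2*j + 1: the discrete analogue of an integrating factor handles it.


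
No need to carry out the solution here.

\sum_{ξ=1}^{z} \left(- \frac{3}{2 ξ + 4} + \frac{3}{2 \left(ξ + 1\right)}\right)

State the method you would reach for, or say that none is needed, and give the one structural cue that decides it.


Best approach: telescoping — this sum is a zipper: each term contributes \frac{3}{2 \left(ξ + 1\right)} and removes the next index's value, which the following term puts back, closing term by term.


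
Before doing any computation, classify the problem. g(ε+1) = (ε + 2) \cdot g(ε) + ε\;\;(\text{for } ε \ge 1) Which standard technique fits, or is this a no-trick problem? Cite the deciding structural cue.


Technique: a summation factor — one step of memory with a weight ε + 2 that changes as the index grows — the summation-factor construction is built for this.


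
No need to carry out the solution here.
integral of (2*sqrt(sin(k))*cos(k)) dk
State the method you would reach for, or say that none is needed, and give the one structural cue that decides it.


Technique: u-substitution — everything non-trivial happens through the inner expression sin(k), and its derivative accounts for the remaining factor up to a constant, so set u = sin(k).


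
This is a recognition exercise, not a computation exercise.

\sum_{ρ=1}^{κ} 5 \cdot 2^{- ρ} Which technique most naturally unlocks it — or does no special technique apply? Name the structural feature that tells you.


Technique: the geometric series formula — consecutive terms stand in a fixed index-free ratio — the geometric sum formula closes it.


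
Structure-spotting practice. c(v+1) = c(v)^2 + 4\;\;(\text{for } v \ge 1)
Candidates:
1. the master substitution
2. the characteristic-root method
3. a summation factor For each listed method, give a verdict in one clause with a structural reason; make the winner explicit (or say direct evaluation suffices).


Best approach: no special technique — a nonlinear dependence on earlier terms breaks linearity, and with it every superposition-based closed form.
- the master substitution: no fixed divisor shrinks the index between calls.
- the characteristic-root method: the recursion is nonlinear in the sequence values, so no linear-modes ansatz applies.
- a summation factor: the recursion is nonlinear — outside the first-order linear family a summation factor addresses.


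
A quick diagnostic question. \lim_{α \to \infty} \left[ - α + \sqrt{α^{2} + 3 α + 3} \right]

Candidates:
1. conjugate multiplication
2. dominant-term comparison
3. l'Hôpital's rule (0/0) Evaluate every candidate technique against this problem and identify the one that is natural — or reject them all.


Diagnosis: conjugate multiplication — two divergent pieces with a minus sign between them and a radical in the mix: rationalize \sqrt{α^{2} + 3 α + 3} - α before any limit law applies.
- conjugate multiplication: yes — fits the structure here.
- dominant-term comparison — this is not a rational comparison of growth rates at infinity.
- l'Hôpital's rule (0/0) — the expression is a difference driving to ∞ − ∞, not a 0/0 quotient — there is no ratio for the rule to differentiate.


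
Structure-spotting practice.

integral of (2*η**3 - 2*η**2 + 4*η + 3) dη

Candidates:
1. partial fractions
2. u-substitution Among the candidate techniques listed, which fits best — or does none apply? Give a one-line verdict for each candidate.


Best approach: no special technique — scan for structure and find none: constant multiples of powers of η, integrate directly.
- partial fractions: there is no rational-function structure to decompose.
- u-substitution: any workable substitution here is cosmetic — the integrand is already in directly integrable form.


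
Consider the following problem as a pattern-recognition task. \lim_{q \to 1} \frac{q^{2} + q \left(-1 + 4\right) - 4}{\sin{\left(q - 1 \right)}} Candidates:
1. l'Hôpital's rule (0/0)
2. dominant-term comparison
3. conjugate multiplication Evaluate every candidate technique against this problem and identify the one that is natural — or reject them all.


Best approach: l'Hôpital's rule (0/0) — both numerator and denominator vanish at 1: the genuine 0/0 indeterminate that l'Hôpital exists for. A local series expansion at the point resolves it as well; the rule is the packaged version of that step.
- l'Hôpital's rule (0/0) — applies; the problem has the shape this method handles.
- dominant-term comparison: no ranking of term growth rates resolves the limit here.
- conjugate multiplication — no divergent radical difference is present for a conjugate pair to cancel.


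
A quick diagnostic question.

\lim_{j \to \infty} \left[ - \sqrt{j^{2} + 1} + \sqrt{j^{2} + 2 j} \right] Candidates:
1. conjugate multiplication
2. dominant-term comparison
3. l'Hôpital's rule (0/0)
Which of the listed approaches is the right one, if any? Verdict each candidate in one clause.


Verdict: conjugate multiplication — neither \sqrt{j^{2} + 2 j} nor \sqrt{j^{2} + 1} converges alone, so rewrite their difference as a conjugate-rationalized quotient first.
- conjugate multiplication — a fit — the right tool for this form.
- dominant-term comparison — no ranking of term growth rates resolves the limit here.
- l'Hôpital's rule (0/0) — no quotient structure at all: the clash is ∞ minus ∞, which rationalizing converts into a tractable ratio.
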